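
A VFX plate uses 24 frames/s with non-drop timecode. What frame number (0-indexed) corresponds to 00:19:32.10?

28138

Total seconds to the label: (0 × 3600 + 19 × 60 + 32) = 1172.
Frame index = 1172 × 24 + 10 = 28138.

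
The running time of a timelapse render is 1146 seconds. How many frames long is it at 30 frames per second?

Frames = 1146 × 30 = 34380.

34380 frames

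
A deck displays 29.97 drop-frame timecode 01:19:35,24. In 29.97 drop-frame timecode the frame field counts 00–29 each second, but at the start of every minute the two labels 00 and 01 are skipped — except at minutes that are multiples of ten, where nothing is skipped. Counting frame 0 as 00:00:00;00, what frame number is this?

143130

As if non-drop at 30 labels/s: (1 × 3600 + 19 × 60 + 35) × 30 + 24 = 143274.
Minute boundaries passed: 79; those not divisible by 10: 79 − 7 = 72; dropped labels = 2 × 72 = 144.
Actual frame index = 143274 − 144 = 143130.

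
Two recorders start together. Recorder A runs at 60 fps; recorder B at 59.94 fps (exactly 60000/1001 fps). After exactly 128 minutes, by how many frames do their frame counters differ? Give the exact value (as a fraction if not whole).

128 min = 7680 s.
A emits 60 × 7680 = 460800 frames; B emits 60000/1001 × 7680 = 460800000/1001.
Difference = 460800/1001 frames (≈ 460.3397); B is behind A.

460800/1001 frames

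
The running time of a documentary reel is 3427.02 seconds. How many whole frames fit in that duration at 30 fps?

Frames = 3427.02 × 30 = 514053/5 ≈ 102810.6000.
Complete frames: 102810.

102810 frames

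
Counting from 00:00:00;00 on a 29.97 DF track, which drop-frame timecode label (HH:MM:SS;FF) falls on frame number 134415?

01:14:44;29

Each 10-minute DF block holds 10 × 60 × 30 − 9 × 2 = 17982 frames. 134415 ÷ 17982 → 7 full blocks, remainder 8541.
Within the partial block the first minute is 1800 frames and each further minute 1798, so 4 further minute boundaries passed. Total skipped labels = 18 × 7 + 2 × 4 = 134.
Non-drop label index = 134415 + 134 = 134549; at 30 labels/s that is 01:14:44:29, i.e. DF 01:14:44;29.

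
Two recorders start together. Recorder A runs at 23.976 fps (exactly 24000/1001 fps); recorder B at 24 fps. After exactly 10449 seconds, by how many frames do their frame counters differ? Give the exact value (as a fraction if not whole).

A emits 24000/1001 × 10449 = 250776000/1001 frames; B emits 24 × 10449 = 250776.
Difference = 250776/1001 frames (≈ 250.5255); B is ahead of A.

250776/1001 frames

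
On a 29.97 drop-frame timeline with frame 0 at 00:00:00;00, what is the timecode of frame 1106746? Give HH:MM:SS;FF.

Ten DF minutes hold 17982 frames, so frame 1106746 lies in block 61 (frames 1096902–1114883) with 9844 frames into that block.
The block's first minute is 1800 frames and the rest 1798 each; 9844 frames reaches minute 5, so 61 × 18 + 5 × 2 = 1108 labels have been skipped so far.
Adding those back, label number 1106746 + 1108 = 1107854 at 30 labels/s is 36928 s + 14 f = 10 h 15 min 28 s frame 14, i.e. 10:15:28;14.

10:15:28;14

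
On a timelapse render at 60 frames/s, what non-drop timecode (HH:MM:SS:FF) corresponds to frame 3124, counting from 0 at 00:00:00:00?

00:00:52:04

3124 ÷ 60 = 52 full seconds, remainder 4 frames.
52 s = 0 h 0 min 52 s.
Timecode: 00:00:52:04.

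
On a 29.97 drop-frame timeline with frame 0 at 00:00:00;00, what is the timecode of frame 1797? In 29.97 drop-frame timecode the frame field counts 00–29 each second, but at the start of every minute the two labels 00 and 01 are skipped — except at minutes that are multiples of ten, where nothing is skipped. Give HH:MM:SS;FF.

00:00:59;27

Ten DF minutes hold 17982 frames, so frame 1797 lies in block 0 (frames 0–17981) with 1797 frames into that block.
The block's first minute is 1800 frames and the rest 1798 each; 1797 frames reaches minute 0, so 0 × 18 + 0 × 2 = 0 labels have been skipped so far.
Adding those back, label number 1797 + 0 = 1797 at 30 labels/s is 59 s + 27 f = 0 h 0 min 59 s frame 27, i.e. 00:00:59;27.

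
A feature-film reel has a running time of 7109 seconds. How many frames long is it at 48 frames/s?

Frames = 7109 × 48 = 341232.

341232 frames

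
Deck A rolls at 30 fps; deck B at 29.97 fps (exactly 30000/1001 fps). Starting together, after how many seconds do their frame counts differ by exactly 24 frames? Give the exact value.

The gap grows by |30000/1001 − 30| = 30/1001 frames per second.
Time for a 24-frame gap: 24 ÷ (30/1001) = 800.8 s.

800.8 seconds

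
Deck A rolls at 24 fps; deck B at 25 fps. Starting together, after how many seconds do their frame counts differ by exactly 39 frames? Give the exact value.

The gap grows by |25 − 24| = 1 frame per second.
Time for a 39-frame gap: 39 ÷ (1) = 39 s.

39 seconds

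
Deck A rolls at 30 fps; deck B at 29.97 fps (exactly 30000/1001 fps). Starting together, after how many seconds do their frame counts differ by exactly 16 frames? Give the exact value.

8008/15 seconds

The gap grows by |30000/1001 − 30| = 30/1001 frames per second.
Time for a 16-frame gap: 16 ÷ (30/1001) = 8008/15 s.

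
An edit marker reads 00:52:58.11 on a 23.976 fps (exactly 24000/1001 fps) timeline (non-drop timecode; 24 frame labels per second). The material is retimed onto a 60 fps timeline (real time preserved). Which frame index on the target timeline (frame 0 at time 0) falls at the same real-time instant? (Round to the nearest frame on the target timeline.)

frame 190898

Source frame index: (0×3600 + 52×60 + 58) × 24 + 11 = 76283.
Real time: 76283 / (24000/1001) = 76359283/24000 s.
Target frame: (76359283/24000) × (60) = 76359283/400 ≈ 190898.207 → 190898.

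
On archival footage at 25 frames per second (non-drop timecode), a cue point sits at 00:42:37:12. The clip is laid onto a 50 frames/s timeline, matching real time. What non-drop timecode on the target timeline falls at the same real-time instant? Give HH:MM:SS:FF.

Source frame index: (0×3600 + 42×60 + 37) × 25 + 12 = 63937.
Real time: 63937 / (25) = 63937/25 s.
Target frame: (63937/25) × (50) = 127874.
At 50 labels/s: frame 127874 → 00:42:37:24.

00:42:37:24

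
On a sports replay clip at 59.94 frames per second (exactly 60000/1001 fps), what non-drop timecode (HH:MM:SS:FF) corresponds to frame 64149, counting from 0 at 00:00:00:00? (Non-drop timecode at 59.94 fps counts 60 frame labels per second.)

64149 ÷ 60 = 1069 full seconds, remainder 9 frames.
1069 s = 0 h 17 min 49 s.
Timecode: 00:17:49:09.

00:17:49:09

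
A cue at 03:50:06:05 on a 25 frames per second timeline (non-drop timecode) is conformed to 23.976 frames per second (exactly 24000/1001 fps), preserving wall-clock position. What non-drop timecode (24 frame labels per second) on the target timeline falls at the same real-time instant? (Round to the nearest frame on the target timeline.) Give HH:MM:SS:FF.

03:49:52:10

Source frame index: (3×3600 + 50×60 + 6) × 25 + 5 = 345155.
Real time: 345155 / (25) = 69031/5 s.
Target frame: (69031/5) × (24000/1001) = 331348800/1001 ≈ 331017.782 → 331018.
At 24 labels/s: frame 331018 → 03:49:52:10.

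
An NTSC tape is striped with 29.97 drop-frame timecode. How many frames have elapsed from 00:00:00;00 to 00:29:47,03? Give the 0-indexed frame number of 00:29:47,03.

53559

As if non-drop at 30 labels/s: (0 × 3600 + 29 × 60 + 47) × 30 + 3 = 53613.
Minute boundaries passed: 29; those not divisible by 10: 29 − 2 = 27; dropped labels = 2 × 27 = 54.
Actual frame index = 53613 − 54 = 53559.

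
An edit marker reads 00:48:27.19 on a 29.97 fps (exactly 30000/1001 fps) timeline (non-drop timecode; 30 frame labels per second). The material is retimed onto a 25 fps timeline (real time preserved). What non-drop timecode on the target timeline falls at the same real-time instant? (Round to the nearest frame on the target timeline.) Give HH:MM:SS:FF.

Source frame index: (0×3600 + 48×60 + 27) × 30 + 19 = 87229.
Real time: 87229 / (30000/1001) = 87316229/30000 s.
Target frame: (87316229/30000) × (25) = 87316229/1200 ≈ 72763.524 → 72764.
At 25 labels/s: frame 72764 → 00:48:30:14.

00:48:30:14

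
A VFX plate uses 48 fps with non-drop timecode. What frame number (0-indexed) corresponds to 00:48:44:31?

Total seconds to the label: (0 × 3600 + 48 × 60 + 44) = 2924.
Frame index = 2924 × 48 + 31 = 140383.

140383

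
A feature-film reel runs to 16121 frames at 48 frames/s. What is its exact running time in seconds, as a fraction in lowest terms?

16121/48 seconds

Running time = 16121 ÷ (48) = 16121 × 1/48 = 16121/48 s.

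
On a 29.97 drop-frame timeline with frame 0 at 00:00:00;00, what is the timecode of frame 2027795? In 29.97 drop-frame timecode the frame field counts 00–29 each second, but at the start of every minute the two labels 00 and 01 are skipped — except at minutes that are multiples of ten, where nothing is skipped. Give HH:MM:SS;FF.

Each 10-minute DF block holds 10 × 60 × 30 − 9 × 2 = 17982 frames. 2027795 ÷ 17982 → 112 full blocks, remainder 13811.
Within the partial block the first minute is 1800 frames and each further minute 1798, so 7 further minute boundaries passed. Total skipped labels = 18 × 112 + 2 × 7 = 2030.
Non-drop label index = 2027795 + 2030 = 2029825; at 30 labels/s that is 18:47:40:25, i.e. DF 18:47:40;25.

18:47:40;25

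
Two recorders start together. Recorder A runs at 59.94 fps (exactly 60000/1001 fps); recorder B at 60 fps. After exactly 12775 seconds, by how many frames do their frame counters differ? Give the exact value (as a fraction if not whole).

109500/143 frames

A emits 60000/1001 × 12775 = 109500000/143 frames; B emits 60 × 12775 = 766500.
Difference = 109500/143 frames (≈ 765.7343); B is ahead of A.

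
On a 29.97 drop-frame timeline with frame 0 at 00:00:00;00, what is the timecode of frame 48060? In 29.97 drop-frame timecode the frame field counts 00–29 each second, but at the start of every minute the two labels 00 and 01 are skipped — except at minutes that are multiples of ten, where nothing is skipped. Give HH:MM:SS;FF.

00:26:43;18

Each 10-minute DF block holds 10 × 60 × 30 − 9 × 2 = 17982 frames. 48060 ÷ 17982 → 2 full blocks, remainder 12096.
Within the partial block the first minute is 1800 frames and each further minute 1798, so 6 further minute boundaries passed. Total skipped labels = 18 × 2 + 2 × 6 = 48.
Non-drop label index = 48060 + 48 = 48108; at 30 labels/s that is 00:26:43:18, i.e. DF 00:26:43;18.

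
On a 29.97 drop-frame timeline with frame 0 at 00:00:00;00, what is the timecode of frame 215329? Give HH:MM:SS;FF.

01:59:44;25

Ten DF minutes hold 17982 frames, so frame 215329 lies in block 11 (frames 197802–215783) with 17527 frames into that block.
The block's first minute is 1800 frames and the rest 1798 each; 17527 frames reaches minute 9, so 11 × 18 + 9 × 2 = 216 labels have been skipped so far.
Adding those back, label number 215329 + 216 = 215545 at 30 labels/s is 7184 s + 25 f = 1 h 59 min 44 s frame 25, i.e. 01:59:44;25.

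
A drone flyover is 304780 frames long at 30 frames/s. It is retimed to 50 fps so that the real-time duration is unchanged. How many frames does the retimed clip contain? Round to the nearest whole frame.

507967 frames

Frames at target rate = 304780 × (50) / (30) = 1523900/3 ≈ 507966.667.
Nearest whole frame: 507967.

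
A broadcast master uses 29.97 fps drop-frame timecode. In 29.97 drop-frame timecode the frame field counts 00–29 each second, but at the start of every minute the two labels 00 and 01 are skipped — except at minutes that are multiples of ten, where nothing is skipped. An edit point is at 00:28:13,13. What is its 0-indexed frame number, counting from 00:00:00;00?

50751

Complete 10-minute blocks: 2, each 17982 frames → 35964.
Remaining 8 whole minutes in the current block: 1800 + 7 × 1798 = 14386 frames.
Within the current minute: 13 × 30 + 13 − 2 = 401 (labels ;00/;01 skipped at this minute). Total = 35964 + 14386 + 401 = 50751.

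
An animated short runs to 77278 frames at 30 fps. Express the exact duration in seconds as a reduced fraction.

38639/15 seconds

Running time = 77278 ÷ (30) = 77278 × 1/30 = 38639/15 s.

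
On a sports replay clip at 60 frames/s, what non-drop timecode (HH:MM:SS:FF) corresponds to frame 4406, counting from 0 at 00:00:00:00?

00:01:13:26

4406 ÷ 60 = 73 full seconds, remainder 26 frames.
73 s = 0 h 1 min 13 s.
Timecode: 00:01:13:26.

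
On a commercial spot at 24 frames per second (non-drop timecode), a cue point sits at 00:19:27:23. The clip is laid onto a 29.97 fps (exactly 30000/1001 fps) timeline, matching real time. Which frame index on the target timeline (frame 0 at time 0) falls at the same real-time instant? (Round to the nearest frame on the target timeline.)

Source frame index: (0×3600 + 19×60 + 27) × 24 + 23 = 28031.
Real time: 28031 / (24) = 28031/24 s.
Target frame: (28031/24) × (30000/1001) = 35038750/1001 ≈ 35003.746 → 35004.

frame 35004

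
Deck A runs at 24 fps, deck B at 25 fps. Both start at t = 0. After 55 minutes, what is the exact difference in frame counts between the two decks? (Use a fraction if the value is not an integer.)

3300 frames

55 min = 3300 s.
A emits 24 × 3300 = 79200 frames; B emits 25 × 3300 = 82500.
Difference = 3300 frames; B is ahead of A.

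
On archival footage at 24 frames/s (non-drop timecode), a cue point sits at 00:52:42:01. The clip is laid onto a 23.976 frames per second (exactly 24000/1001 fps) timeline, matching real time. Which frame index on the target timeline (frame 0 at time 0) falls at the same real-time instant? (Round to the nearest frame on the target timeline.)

Source frame index: (0×3600 + 52×60 + 42) × 24 + 1 = 75889.
Real time: 75889 / (24) = 75889/24 s.
Target frame: (75889/24) × (24000/1001) = 6899000/91 ≈ 75813.187 → 75813.

frame 75813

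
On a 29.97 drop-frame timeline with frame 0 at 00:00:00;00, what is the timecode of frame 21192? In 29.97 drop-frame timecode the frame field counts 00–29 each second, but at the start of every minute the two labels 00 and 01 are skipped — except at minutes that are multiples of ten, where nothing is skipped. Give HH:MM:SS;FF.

Ten DF minutes hold 17982 frames, so frame 21192 lies in block 1 (frames 17982–35963) with 3210 frames into that block.
The block's first minute is 1800 frames and the rest 1798 each; 3210 frames reaches minute 1, so 1 × 18 + 1 × 2 = 20 labels have been skipped so far.
Adding those back, label number 21192 + 20 = 21212 at 30 labels/s is 707 s + 2 f = 0 h 11 min 47 s frame 2, i.e. 00:11:47;02.

00:11:47;02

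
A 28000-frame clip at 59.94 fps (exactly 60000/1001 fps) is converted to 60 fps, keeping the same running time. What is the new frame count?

Target frames = source frames × (target rate / source rate) = 28000 × (60)/(60000/1001) = 28000 × 1001/1000 = 28028.

28028 frames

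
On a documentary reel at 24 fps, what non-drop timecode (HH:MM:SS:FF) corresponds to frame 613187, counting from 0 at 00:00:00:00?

07:05:49:11

613187 ÷ 24 = 25549 full seconds, remainder 11 frames.
25549 s = 7 h 5 min 49 s.
Timecode: 07:05:49:11.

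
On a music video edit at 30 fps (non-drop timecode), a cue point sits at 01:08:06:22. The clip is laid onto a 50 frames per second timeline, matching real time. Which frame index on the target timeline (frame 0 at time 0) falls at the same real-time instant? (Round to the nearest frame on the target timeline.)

frame 204337

Source frame index: (1×3600 + 8×60 + 6) × 30 + 22 = 122602.
Real time: 122602 / (30) = 61301/15 s.
Target frame: (61301/15) × (50) = 613010/3 ≈ 204336.667 → 204337.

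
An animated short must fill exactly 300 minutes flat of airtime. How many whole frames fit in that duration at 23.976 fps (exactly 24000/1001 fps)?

431568 frames

300 min = 18000 s.
Frames = 18000 × 24000/1001 = 432000000/1001 ≈ 431568.4316.
Complete frames: 431568.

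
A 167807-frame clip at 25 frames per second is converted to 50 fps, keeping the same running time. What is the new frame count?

335614 frames

Frames at target rate = 167807 × (50) / (25) = 335614.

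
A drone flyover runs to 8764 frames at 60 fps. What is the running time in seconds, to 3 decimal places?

Running time = 8764 × 1/60 = 2191/15 s ≈ 146.067 s.

146.067 seconds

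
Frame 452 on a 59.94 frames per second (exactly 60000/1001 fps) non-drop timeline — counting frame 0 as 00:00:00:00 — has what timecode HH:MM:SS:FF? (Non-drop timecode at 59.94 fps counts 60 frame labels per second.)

452 ÷ 60 = 7 full seconds, remainder 32 frames.
7 s = 0 h 0 min 7 s.
Timecode: 00:00:07:32.

00:00:07:32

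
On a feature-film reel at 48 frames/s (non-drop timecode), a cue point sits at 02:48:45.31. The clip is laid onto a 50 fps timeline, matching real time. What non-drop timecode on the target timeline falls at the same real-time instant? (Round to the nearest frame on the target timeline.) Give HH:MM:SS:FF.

02:48:45:32

Source frame index: (2×3600 + 48×60 + 45) × 48 + 31 = 486031.
Real time: 486031 / (48) = 486031/48 s.
Target frame: (486031/48) × (50) = 12150775/24 ≈ 506282.292 → 506282.
At 50 labels/s: frame 506282 → 02:48:45:32.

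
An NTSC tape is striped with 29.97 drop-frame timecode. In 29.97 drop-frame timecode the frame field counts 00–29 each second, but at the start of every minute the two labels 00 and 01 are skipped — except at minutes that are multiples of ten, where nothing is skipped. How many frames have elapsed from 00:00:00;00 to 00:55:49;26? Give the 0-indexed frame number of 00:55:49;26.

100396

As if non-drop at 30 labels/s: (0 × 3600 + 55 × 60 + 49) × 30 + 26 = 100496.
Minute boundaries passed: 55; those not divisible by 10: 55 − 5 = 50; dropped labels = 2 × 50 = 100.
Actual frame index = 100496 − 100 = 100396.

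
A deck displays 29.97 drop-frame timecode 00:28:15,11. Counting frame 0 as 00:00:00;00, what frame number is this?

50809

As if non-drop at 30 labels/s: (0 × 3600 + 28 × 60 + 15) × 30 + 11 = 50861.
Minute boundaries passed: 28; those not divisible by 10: 28 − 2 = 26; dropped labels = 2 × 26 = 52.
Actual frame index = 50861 − 52 = 50809.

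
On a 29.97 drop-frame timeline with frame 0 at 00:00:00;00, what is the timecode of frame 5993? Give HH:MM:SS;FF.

Ten DF minutes hold 17982 frames, so frame 5993 lies in block 0 (frames 0–17981) with 5993 frames into that block.
The block's first minute is 1800 frames and the rest 1798 each; 5993 frames reaches minute 3, so 0 × 18 + 3 × 2 = 6 labels have been skipped so far.
Adding those back, label number 5993 + 6 = 5999 at 30 labels/s is 199 s + 29 f = 0 h 3 min 19 s frame 29, i.e. 00:03:19;29.

00:03:19;29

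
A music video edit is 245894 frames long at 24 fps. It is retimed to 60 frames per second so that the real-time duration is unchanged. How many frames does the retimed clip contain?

614735 frames

Target frames = source frames × (target rate / source rate) = 245894 × (60)/(24) = 245894 × 5/2 = 614735.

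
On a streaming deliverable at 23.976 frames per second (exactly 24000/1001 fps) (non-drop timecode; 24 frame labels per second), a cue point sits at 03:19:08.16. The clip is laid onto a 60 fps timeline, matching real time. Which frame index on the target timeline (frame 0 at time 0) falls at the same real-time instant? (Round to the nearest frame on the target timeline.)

frame 717637

Source frame index: (3×3600 + 19×60 + 8) × 24 + 16 = 286768.
Real time: 286768 / (24000/1001) = 17940923/1500 s.
Target frame: (17940923/1500) × (60) = 17940923/25 ≈ 717636.920 → 717637.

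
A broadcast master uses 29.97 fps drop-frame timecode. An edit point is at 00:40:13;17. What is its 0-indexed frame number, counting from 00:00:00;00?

Complete 10-minute blocks: 4, each 17982 frames → 71928.
Remaining 0 whole minutes in the current block: 0 frames.
Within the current minute: 13 × 30 + 17 = 407. Total = 71928 + 0 + 407 = 72335.

72335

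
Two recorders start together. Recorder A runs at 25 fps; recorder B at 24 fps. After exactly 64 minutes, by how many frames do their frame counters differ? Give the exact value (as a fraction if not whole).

64 min = 3840 s.
A emits 25 × 3840 = 96000 frames; B emits 24 × 3840 = 92160.
Difference = 3840 frames; B is behind A.

3840 frames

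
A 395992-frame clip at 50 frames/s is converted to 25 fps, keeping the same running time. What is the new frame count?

197996 frames

Target frames = source frames × (target rate / source rate) = 395992 × (25)/(50) = 395992 × 1/2 = 197996.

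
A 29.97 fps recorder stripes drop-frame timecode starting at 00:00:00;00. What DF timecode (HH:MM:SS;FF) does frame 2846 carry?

Ten DF minutes hold 17982 frames, so frame 2846 lies in block 0 (frames 0–17981) with 2846 frames into that block.
The block's first minute is 1800 frames and the rest 1798 each; 2846 frames reaches minute 1, so 0 × 18 + 1 × 2 = 2 labels have been skipped so far.
Adding those back, label number 2846 + 2 = 2848 at 30 labels/s is 94 s + 28 f = 0 h 1 min 34 s frame 28, i.e. 00:01:34;28.

00:01:34;28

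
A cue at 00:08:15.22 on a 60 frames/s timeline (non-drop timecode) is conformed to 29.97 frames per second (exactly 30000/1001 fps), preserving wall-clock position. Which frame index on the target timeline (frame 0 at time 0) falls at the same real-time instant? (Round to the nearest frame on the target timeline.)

Source frame index: (0×3600 + 8×60 + 15) × 60 + 22 = 29722.
Real time: 29722 / (60) = 14861/30 s.
Target frame: (14861/30) × (30000/1001) = 193000/13 ≈ 14846.154 → 14846.

frame 14846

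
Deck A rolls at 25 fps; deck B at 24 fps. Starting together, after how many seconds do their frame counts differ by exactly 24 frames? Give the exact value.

24 seconds

The gap grows by |24 − 25| = 1 frame per second.
Time for a 24-frame gap: 24 ÷ (1) = 24 s.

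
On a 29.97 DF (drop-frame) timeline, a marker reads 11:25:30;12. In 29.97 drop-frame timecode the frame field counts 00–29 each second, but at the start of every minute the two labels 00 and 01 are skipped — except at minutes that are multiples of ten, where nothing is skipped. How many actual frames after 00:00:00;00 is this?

1232678

As if non-drop at 30 labels/s: (11 × 3600 + 25 × 60 + 30) × 30 + 12 = 1233912.
Minute boundaries passed: 685; those not divisible by 10: 685 − 68 = 617; dropped labels = 2 × 617 = 1234.
Actual frame index = 1233912 − 1234 = 1232678.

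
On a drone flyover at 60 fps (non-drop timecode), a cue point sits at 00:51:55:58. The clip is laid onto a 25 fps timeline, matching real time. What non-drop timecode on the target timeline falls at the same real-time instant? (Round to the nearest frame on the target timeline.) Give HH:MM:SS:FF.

Source frame index: (0×3600 + 51×60 + 55) × 60 + 58 = 186958.
Real time: 186958 / (60) = 93479/30 s.
Target frame: (93479/30) × (25) = 467395/6 ≈ 77899.167 → 77899.
At 25 labels/s: frame 77899 → 00:51:55:24.

00:51:55:24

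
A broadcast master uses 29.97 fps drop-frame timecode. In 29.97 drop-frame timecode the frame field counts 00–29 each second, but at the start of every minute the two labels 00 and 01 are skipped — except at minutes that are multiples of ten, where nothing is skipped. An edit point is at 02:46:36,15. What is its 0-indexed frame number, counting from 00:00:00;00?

Complete 10-minute blocks: 16, each 17982 frames → 287712.
Remaining 6 whole minutes in the current block: 1800 + 5 × 1798 = 10790 frames.
Within the current minute: 36 × 30 + 15 − 2 = 1093 (labels ;00/;01 skipped at this minute). Total = 287712 + 10790 + 1093 = 299595.

299595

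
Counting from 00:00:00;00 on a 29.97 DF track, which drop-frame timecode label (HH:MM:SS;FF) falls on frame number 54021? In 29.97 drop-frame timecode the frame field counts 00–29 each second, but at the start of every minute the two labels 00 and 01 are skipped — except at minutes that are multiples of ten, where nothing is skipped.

00:30:02;15

Each 10-minute DF block holds 10 × 60 × 30 − 9 × 2 = 17982 frames. 54021 ÷ 17982 → 3 full blocks, remainder 75.
Within the partial block the first minute is 1800 frames and each further minute 1798, so 0 further minute boundaries passed. Total skipped labels = 18 × 3 + 2 × 0 = 54.
Non-drop label index = 54021 + 54 = 54075; at 30 labels/s that is 00:30:02:15, i.e. DF 00:30:02;15.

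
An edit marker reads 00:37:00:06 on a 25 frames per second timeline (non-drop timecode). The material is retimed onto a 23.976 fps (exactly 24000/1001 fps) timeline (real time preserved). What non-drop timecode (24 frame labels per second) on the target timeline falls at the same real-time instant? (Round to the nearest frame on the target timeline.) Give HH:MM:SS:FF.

00:36:58:01

Source frame index: (0×3600 + 37×60 + 0) × 25 + 6 = 55506.
Real time: 55506 / (25) = 55506/25 s.
Target frame: (55506/25) × (24000/1001) = 4844160/91 ≈ 53232.527 → 53233.
At 24 labels/s: frame 53233 → 00:36:58:01.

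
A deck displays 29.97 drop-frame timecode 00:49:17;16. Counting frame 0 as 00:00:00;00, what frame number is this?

Complete 10-minute blocks: 4, each 17982 frames → 71928.
Remaining 9 whole minutes in the current block: 1800 + 8 × 1798 = 16184 frames.
Within the current minute: 17 × 30 + 16 − 2 = 524 (labels ;00/;01 skipped at this minute). Total = 71928 + 16184 + 524 = 88636.

88636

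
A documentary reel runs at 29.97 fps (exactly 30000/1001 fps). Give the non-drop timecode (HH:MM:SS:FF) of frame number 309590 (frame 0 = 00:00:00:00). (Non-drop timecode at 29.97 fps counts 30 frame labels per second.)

309590 ÷ 30 = 10319 full seconds, remainder 20 frames.
10319 s = 2 h 51 min 59 s.
Timecode: 02:51:59:20.

02:51:59:20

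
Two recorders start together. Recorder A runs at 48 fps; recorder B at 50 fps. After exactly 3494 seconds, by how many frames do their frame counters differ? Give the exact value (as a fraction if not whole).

A emits 48 × 3494 = 167712 frames; B emits 50 × 3494 = 174700.
Difference = 6988 frames; B is ahead of A.

6988 frames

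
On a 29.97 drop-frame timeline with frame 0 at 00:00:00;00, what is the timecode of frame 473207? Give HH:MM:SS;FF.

Each 10-minute DF block holds 10 × 60 × 30 − 9 × 2 = 17982 frames. 473207 ÷ 17982 → 26 full blocks, remainder 5675.
Within the partial block the first minute is 1800 frames and each further minute 1798, so 3 further minute boundaries passed. Total skipped labels = 18 × 26 + 2 × 3 = 474.
Non-drop label index = 473207 + 474 = 473681; at 30 labels/s that is 04:23:09:11, i.e. DF 04:23:09;11.

04:23:09;11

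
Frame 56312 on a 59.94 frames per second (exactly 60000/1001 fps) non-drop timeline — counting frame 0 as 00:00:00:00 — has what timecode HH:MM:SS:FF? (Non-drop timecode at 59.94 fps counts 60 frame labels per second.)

00:15:38:32

56312 ÷ 60 = 938 full seconds, remainder 32 frames.
938 s = 0 h 15 min 38 s.
Timecode: 00:15:38:32.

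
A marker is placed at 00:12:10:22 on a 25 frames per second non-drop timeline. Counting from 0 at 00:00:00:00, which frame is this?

Total seconds to the label: (0 × 3600 + 12 × 60 + 10) = 730.
Frame index = 730 × 25 + 22 = 18272.

18272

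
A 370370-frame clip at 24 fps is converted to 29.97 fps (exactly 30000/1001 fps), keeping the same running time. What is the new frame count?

462500 frames

Target frames = source frames × (target rate / source rate) = 370370 × (30000/1001)/(24) = 370370 × 1250/1001 = 462500.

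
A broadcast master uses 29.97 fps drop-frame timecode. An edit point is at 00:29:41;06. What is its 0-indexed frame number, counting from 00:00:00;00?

As if non-drop at 30 labels/s: (0 × 3600 + 29 × 60 + 41) × 30 + 6 = 53436.
Minute boundaries passed: 29; those not divisible by 10: 29 − 2 = 27; dropped labels = 2 × 27 = 54.
Actual frame index = 53436 − 54 = 53382.

53382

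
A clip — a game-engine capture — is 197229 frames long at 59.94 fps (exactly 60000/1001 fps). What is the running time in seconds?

Running time = 197229 / (60000/1001) = 3290.43715 s.

3290.43715 seconds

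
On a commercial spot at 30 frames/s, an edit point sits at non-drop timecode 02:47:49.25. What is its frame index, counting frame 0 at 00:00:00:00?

Total seconds to the label: (2 × 3600 + 47 × 60 + 49) = 10069.
Frame index = 10069 × 30 + 25 = 302095.

302095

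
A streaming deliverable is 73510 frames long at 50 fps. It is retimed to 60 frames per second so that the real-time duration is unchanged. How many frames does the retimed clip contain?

Target frames = source frames × (target rate / source rate) = 73510 × (60)/(50) = 73510 × 6/5 = 88212.

88212 frames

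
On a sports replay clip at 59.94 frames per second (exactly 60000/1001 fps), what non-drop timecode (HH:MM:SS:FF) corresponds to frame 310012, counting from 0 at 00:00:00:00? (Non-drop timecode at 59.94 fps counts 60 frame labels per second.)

310012 ÷ 60 = 5166 full seconds, remainder 52 frames.
5166 s = 1 h 26 min 6 s.
Timecode: 01:26:06:52.

01:26:06:52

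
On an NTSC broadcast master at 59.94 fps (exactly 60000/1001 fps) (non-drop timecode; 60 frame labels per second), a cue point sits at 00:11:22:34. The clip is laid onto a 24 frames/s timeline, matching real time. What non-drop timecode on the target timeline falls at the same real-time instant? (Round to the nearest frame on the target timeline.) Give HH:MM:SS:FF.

Source frame index: (0×3600 + 11×60 + 22) × 60 + 34 = 40954.
Real time: 40954 / (60000/1001) = 20497477/30000 s.
Target frame: (20497477/30000) × (24) = 20497477/1250 ≈ 16397.982 → 16398.
At 24 labels/s: frame 16398 → 00:11:23:06.

00:11:23:06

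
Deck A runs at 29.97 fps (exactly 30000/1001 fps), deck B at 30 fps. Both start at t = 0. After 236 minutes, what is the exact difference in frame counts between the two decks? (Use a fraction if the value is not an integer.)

424800/1001 frames

236 min = 14160 s.
A emits 30000/1001 × 14160 = 424800000/1001 frames; B emits 30 × 14160 = 424800.
Difference = 424800/1001 frames (≈ 424.3756); B is ahead of A.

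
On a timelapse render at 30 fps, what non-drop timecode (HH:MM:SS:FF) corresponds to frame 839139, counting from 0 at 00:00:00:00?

07:46:11:09

839139 ÷ 30 = 27971 full seconds, remainder 9 frames.
27971 s = 7 h 46 min 11 s.
Timecode: 07:46:11:09.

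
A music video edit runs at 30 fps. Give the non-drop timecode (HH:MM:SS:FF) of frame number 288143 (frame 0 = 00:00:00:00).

02:40:04:23

288143 ÷ 30 = 9604 full seconds, remainder 23 frames.
9604 s = 2 h 40 min 4 s.
Timecode: 02:40:04:23.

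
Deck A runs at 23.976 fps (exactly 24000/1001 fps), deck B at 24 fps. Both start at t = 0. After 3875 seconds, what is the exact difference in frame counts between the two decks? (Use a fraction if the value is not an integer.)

A emits 24000/1001 × 3875 = 93000000/1001 frames; B emits 24 × 3875 = 93000.
Difference = 93000/1001 frames (≈ 92.9071); B is ahead of A.

93000/1001 frames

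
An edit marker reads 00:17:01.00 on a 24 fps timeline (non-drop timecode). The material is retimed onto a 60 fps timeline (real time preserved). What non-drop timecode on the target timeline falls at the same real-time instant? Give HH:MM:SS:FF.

00:17:01:00

Source frame index: (0×3600 + 17×60 + 1) × 24 + 0 = 24504.
Real time: 24504 / (24) = 1021 s.
Target frame: (1021) × (60) = 61260.
At 60 labels/s: frame 61260 → 00:17:01:00.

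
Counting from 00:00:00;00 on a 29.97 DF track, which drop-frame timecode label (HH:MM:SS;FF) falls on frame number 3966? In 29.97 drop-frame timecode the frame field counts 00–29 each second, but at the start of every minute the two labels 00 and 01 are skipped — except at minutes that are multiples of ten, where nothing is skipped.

Ten DF minutes hold 17982 frames, so frame 3966 lies in block 0 (frames 0–17981) with 3966 frames into that block.
The block's first minute is 1800 frames and the rest 1798 each; 3966 frames reaches minute 2, so 0 × 18 + 2 × 2 = 4 labels have been skipped so far.
Adding those back, label number 3966 + 4 = 3970 at 30 labels/s is 132 s + 10 f = 0 h 2 min 12 s frame 10, i.e. 00:02:12;10.

00:02:12;10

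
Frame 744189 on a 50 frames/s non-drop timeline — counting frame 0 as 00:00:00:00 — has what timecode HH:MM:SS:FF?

04:08:03:39

744189 ÷ 50 = 14883 full seconds, remainder 39 frames.
14883 s = 4 h 8 min 3 s.
Timecode: 04:08:03:39.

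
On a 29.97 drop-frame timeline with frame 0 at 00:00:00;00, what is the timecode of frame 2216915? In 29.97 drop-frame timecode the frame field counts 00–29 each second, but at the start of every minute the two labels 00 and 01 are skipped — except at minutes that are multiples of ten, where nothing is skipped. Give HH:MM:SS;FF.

Each 10-minute DF block holds 10 × 60 × 30 − 9 × 2 = 17982 frames. 2216915 ÷ 17982 → 123 full blocks, remainder 5129.
Within the partial block the first minute is 1800 frames and each further minute 1798, so 2 further minute boundaries passed. Total skipped labels = 18 × 123 + 2 × 2 = 2218.
Non-drop label index = 2216915 + 2218 = 2219133; at 30 labels/s that is 20:32:51:03, i.e. DF 20:32:51;03.

20:32:51;03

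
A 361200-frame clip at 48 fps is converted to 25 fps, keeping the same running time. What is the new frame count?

Target frames = source frames × (target rate / source rate) = 361200 × (25)/(48) = 361200 × 25/48 = 188125.

188125 frames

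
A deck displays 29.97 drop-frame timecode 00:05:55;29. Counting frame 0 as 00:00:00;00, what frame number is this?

10669

As if non-drop at 30 labels/s: (0 × 3600 + 5 × 60 + 55) × 30 + 29 = 10679.
Minute boundaries passed: 5; those not divisible by 10: 5 − 0 = 5; dropped labels = 2 × 5 = 10.
Actual frame index = 10679 − 10 = 10669.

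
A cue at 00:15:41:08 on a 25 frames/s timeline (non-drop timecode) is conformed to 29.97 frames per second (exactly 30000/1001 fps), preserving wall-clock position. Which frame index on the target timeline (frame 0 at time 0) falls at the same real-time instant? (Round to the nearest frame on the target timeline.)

Source frame index: (0×3600 + 15×60 + 41) × 25 + 8 = 23533.
Real time: 23533 / (25) = 23533/25 s.
Target frame: (23533/25) × (30000/1001) = 28239600/1001 ≈ 28211.389 → 28211.

frame 28211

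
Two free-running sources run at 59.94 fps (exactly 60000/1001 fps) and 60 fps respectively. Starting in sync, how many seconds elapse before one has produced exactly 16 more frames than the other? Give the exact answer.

The gap grows by |60 − 60000/1001| = 60/1001 frames per second.
Time for a 16-frame gap: 16 ÷ (60/1001) = 4004/15 s.

4004/15 seconds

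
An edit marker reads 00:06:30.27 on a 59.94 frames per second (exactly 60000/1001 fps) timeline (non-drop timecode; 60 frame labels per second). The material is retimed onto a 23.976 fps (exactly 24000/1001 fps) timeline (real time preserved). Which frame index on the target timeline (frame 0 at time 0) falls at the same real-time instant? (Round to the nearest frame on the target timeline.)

frame 9371

Source frame index: (0×3600 + 6×60 + 30) × 60 + 27 = 23427.
Real time: 23427 / (60000/1001) = 7816809/20000 s.
Target frame: (7816809/20000) × (24000/1001) = 46854/5 ≈ 9370.800 → 9371.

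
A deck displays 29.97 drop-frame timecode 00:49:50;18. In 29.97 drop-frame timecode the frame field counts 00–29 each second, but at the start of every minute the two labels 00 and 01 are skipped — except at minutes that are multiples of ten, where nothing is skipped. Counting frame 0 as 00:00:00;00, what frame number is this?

As if non-drop at 30 labels/s: (0 × 3600 + 49 × 60 + 50) × 30 + 18 = 89718.
Minute boundaries passed: 49; those not divisible by 10: 49 − 4 = 45; dropped labels = 2 × 45 = 90.
Actual frame index = 89718 − 90 = 89628.

89628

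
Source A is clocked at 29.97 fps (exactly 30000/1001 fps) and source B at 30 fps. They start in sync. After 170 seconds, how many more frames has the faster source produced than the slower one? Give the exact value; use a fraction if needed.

5100/1001 frames

A emits 30000/1001 × 170 = 5100000/1001 frames; B emits 30 × 170 = 5100.
Difference = 5100/1001 frames (≈ 5.0949); B is ahead of A.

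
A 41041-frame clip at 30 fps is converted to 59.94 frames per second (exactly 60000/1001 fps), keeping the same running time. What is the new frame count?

82000 frames

Target frames = source frames × (target rate / source rate) = 41041 × (60000/1001)/(30) = 41041 × 2000/1001 = 82000.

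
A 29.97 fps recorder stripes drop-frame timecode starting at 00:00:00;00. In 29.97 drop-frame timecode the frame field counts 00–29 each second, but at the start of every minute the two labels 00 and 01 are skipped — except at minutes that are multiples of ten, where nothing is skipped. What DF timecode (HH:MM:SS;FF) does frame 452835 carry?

Ten DF minutes hold 17982 frames, so frame 452835 lies in block 25 (frames 449550–467531) with 3285 frames into that block.
The block's first minute is 1800 frames and the rest 1798 each; 3285 frames reaches minute 1, so 25 × 18 + 1 × 2 = 452 labels have been skipped so far.
Adding those back, label number 452835 + 452 = 453287 at 30 labels/s is 15109 s + 17 f = 4 h 11 min 49 s frame 17, i.e. 04:11:49;17.

04:11:49;17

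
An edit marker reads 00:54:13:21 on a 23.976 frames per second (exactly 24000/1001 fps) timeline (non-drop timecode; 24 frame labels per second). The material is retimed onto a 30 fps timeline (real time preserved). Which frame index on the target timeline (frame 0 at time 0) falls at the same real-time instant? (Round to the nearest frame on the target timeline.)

Source frame index: (0×3600 + 54×60 + 13) × 24 + 21 = 78093.
Real time: 78093 / (24000/1001) = 26057031/8000 s.
Target frame: (26057031/8000) × (30) = 78171093/800 ≈ 97713.866 → 97714.

frame 97714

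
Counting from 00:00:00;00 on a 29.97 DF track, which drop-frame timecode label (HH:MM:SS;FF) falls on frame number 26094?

00:14:30;20

Ten DF minutes hold 17982 frames, so frame 26094 lies in block 1 (frames 17982–35963) with 8112 frames into that block.
The block's first minute is 1800 frames and the rest 1798 each; 8112 frames reaches minute 4, so 1 × 18 + 4 × 2 = 26 labels have been skipped so far.
Adding those back, label number 26094 + 26 = 26120 at 30 labels/s is 870 s + 20 f = 0 h 14 min 30 s frame 20, i.e. 00:14:30;20.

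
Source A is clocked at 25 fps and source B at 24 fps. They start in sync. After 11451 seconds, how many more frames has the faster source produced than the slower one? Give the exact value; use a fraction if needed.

11451 frames

A emits 25 × 11451 = 286275 frames; B emits 24 × 11451 = 274824.
Difference = 11451 frames; B is behind A.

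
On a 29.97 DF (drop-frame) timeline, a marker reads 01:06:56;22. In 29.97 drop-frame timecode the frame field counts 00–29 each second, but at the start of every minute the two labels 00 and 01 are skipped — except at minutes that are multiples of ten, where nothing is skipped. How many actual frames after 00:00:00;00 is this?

120382

As if non-drop at 30 labels/s: (1 × 3600 + 6 × 60 + 56) × 30 + 22 = 120502.
Minute boundaries passed: 66; those not divisible by 10: 66 − 6 = 60; dropped labels = 2 × 60 = 120.
Actual frame index = 120502 − 120 = 120382.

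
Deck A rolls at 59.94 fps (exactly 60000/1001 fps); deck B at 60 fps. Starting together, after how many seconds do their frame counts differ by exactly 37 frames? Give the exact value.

The gap grows by |60 − 60000/1001| = 60/1001 frames per second.
Time for a 37-frame gap: 37 ÷ (60/1001) = 37037/60 s.

37037/60 seconds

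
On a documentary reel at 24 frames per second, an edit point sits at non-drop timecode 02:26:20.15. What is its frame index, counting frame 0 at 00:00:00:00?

Total seconds to the label: (2 × 3600 + 26 × 60 + 20) = 8780.
Frame index = 8780 × 24 + 15 = 210735.

frame 210735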